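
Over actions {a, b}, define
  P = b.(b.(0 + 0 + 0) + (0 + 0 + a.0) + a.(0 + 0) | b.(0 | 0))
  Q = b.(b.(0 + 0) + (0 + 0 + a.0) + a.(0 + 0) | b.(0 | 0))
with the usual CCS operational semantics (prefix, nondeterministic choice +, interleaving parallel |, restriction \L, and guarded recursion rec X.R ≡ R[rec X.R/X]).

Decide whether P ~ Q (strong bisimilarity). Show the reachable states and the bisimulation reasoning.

YES

Reachable graph of P (7 states):
  p0 = b.(b.(0 + 0 + 0) + (0 + 0 + a.0) + a.(0 + 0) | b.(0 | 0)) :: =b=> p1
  p1 = b.(0 + 0 + 0) + (0 + 0 + a.0) + a.(0 + 0) | b.(0 | 0) :: =a=> p2, =a=> p3, =b=> p4, =b=> p5
  p2 = (0 + 0) | b.(0 | 0) :: =b=> p6
  p3 = 0 :: stopped
  p4 = 0 + 0 + 0 :: stopped
  p5 = a.(0 + 0) | (0 | 0) :: =a=> p6
  p6 = (0 + 0) | (0 | 0) :: stopped
Reachable graph of Q (7 states):
  q0 = b.(b.(0 + 0) + (0 + 0 + a.0) + a.(0 + 0) | b.(0 | 0)) :: =b=> q1
  q1 = b.(0 + 0) + (0 + 0 + a.0) + a.(0 + 0) | b.(0 | 0) :: =a=> q2, =a=> q3, =b=> q4, =b=> q5
  q2 = (0 + 0) | b.(0 | 0) :: =b=> q6
  q3 = 0 :: stopped
  q4 = 0 + 0 :: stopped
  q5 = a.(0 + 0) | (0 | 0) :: =a=> q6
  q6 = (0 + 0) | (0 | 0) :: stopped
Coarsest stable partition (strong bisimilarity classes):
  B0 = {p0, q0}
  B1 = {p1, q1}
  B2 = {p3, p4, p6, q3, q4, q6}
  B3 = {p5, q5}
  B4 = {p2, q2}
p0 ∈ B0, q0 ∈ B0 → same block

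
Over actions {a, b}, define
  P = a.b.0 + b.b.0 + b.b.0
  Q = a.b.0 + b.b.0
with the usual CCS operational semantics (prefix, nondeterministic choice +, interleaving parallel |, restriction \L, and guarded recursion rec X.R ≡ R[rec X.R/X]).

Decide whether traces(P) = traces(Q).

P's transition system — 3 states:
  p0 = a.b.0 + b.b.0 + b.b.0 has moves —a→ p1, —b→ p1
  p1 = b.0 has moves —b→ p2
  p2 = 0 has moves ∅
Q's transition system — 3 states:
  q0 = a.b.0 + b.b.0 has moves —a→ q1, —b→ q1
  q1 = b.0 has moves —b→ q2
  q2 = 0 has moves ∅
Bisimilarity quotient blocks:
  B0 = {p0, q0}
  B1 = {p1, q1}
  B2 = {p2, q2}
p0 ∈ B0, q0 ∈ B0 → same block
Bisimilar ⇒ trace-equivalent.

trace-equivalent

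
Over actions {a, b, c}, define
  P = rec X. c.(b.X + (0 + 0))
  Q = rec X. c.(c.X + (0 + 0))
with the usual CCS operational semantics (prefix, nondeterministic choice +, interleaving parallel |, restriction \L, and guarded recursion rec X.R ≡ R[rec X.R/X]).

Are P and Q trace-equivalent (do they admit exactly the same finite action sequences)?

P's transition system — 2 states:
  s0 = rec X. c.(b.X + (0 + 0)) ⊢ -c-> s1
  s1 = b.(rec X. c.(b.X + (0 + 0))) + (0 + 0) ⊢ -b-> s0
Q's transition system — 2 states:
  t0 = rec X. c.(c.X + (0 + 0)) ⊢ -c-> t1
  t1 = c.(rec X. c.(c.X + (0 + 0))) + (0 + 0) ⊢ -c-> t0
Trace ⟨cb⟩ through P, begin at {s0}:
  [1] c ⇒ {s1}
  [2] b ⇒ {s0}
  — P admits the full trace.
Trace ⟨cb⟩ through Q, begin at {t0}:
  [1] c ⇒ {t1}
  [2] b ⇒ no successor for Q

NO — witness ⟨cb⟩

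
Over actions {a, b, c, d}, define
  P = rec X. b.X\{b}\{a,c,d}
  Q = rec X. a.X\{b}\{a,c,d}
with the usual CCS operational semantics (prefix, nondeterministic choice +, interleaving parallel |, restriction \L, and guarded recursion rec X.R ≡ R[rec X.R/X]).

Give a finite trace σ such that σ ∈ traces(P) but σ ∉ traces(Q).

b

Reachable graph of P (2 states):
  u0 = rec X. b.X\{b}\{a,c,d} | -b-> u1
  u1 = (rec X. b.X\{b}\{a,c,d})\{b}\{a,c,d} | deadlocked
Reachable graph of Q (2 states):
  v0 = rec X. a.X\{b}\{a,c,d} | -a-> v1
  v1 = (rec X. a.X\{b}\{a,c,d})\{b}\{a,c,d} | deadlocked
Executing b from P (initial set {u0}):
  step 1 (b): {u1}
  ✓ P
Executing b from Q (initial set {v0}):
  step 1 (b): ∅ (Q stuck)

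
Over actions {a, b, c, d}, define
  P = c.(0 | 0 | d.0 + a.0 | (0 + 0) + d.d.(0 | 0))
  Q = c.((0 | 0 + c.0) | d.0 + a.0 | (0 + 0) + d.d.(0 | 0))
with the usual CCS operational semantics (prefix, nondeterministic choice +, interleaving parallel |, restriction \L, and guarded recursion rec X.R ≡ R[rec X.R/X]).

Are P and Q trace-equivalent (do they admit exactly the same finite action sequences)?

NO — witness ⟨cc⟩

Reachable graph of P (6 states):
  p0 = c.(0 | 0 | d.0 + a.0 | (0 + 0) + d.d.(0 | 0)) :: --c--▸ p1
  p1 = 0 | 0 | d.0 + a.0 | (0 + 0) + d.d.(0 | 0) :: --a--▸ p2, --d--▸ p3, --d--▸ p4
  p2 = 0 | (0 + 0) :: deadlocked
  p3 = 0 | 0 | 0 :: deadlocked
  p4 = d.(0 | 0) :: --d--▸ p5
  p5 = 0 | 0 :: deadlocked
Reachable graph of Q (7 states):
  q0 = c.((0 | 0 + c.0) | d.0 + a.0 | (0 + 0) + d.d.(0 | 0)) :: --c--▸ q1
  q1 = (0 | 0 + c.0) | d.0 + a.0 | (0 + 0) + d.d.(0 | 0) :: --a--▸ q2, --c--▸ q3, --d--▸ q4, --d--▸ q5
  q2 = 0 | (0 + 0) :: deadlocked
  q3 = 0 | d.0 :: --d--▸ q6
  q4 = (0 | 0 + c.0) | 0 :: --c--▸ q6
  q5 = d.(0 | 0) :: --d--▸ q6
  q6 = 0 | 0 :: deadlocked
Executing cc from Q (initial set {q0}):
  step 1 (c): {q1}
  step 2 (c): {q3}
  ✓ Q
Executing cc from P (initial set {p0}):
  step 1 (c): {p1}
  step 2 (c): ∅  — P cannot continue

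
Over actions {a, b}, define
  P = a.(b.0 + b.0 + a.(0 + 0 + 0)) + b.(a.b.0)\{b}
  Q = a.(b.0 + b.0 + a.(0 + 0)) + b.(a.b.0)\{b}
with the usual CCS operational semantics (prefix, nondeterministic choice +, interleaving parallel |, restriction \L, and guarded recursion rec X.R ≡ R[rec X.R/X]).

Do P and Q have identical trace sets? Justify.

P's transition system — 6 states:
  p0 = a.(b.0 + b.0 + a.(0 + 0 + 0)) + b.(a.b.0)\{b} | —a→ p1, —b→ p2
  p1 = b.0 + b.0 + a.(0 + 0 + 0) | —a→ p3, —b→ p4
  p2 = (a.b.0)\{b} | —a→ p5
  p3 = 0 + 0 + 0 | ∅
  p4 = 0 | ∅
  p5 = (b.0)\{b} | ∅
Q's transition system — 6 states:
  q0 = a.(b.0 + b.0 + a.(0 + 0)) + b.(a.b.0)\{b} | —a→ q1, —b→ q2
  q1 = b.0 + b.0 + a.(0 + 0) | —a→ q3, —b→ q4
  q2 = (a.b.0)\{b} | —a→ q5
  q3 = 0 + 0 | ∅
  q4 = 0 | ∅
  q5 = (b.0)\{b} | ∅
Partition-refinement fixed point:
  B0 = {p0, q0}
  B1 = {p2, q2}
  B2 = {p3, p4, p5, q3, q4, q5}
  B3 = {p1, q1}
p0 ∈ B0, q0 ∈ B0 → same block
Bisimilar ⇒ trace-equivalent.

traces(P) = traces(Q)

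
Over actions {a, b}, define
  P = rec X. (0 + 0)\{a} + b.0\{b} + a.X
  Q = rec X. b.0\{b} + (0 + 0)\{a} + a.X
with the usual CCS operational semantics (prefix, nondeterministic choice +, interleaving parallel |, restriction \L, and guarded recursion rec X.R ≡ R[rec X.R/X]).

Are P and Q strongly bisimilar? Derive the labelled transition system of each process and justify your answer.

P's transition system — 2 states:
  p0 = rec X. (0 + 0)\{a} + b.0\{b} + a.X ⊢ =a=> p0, =b=> p1
  p1 = 0\{b} ⊢ deadlocked
Q's transition system — 2 states:
  q0 = rec X. b.0\{b} + (0 + 0)\{a} + a.X ⊢ =a=> q0, =b=> q1
  q1 = 0\{b} ⊢ deadlocked
Bisimilarity quotient blocks:
  B0 = {p0, q0}
  B1 = {p1, q1}
p0 ∈ B0, q0 ∈ B0 → same block

bisimilar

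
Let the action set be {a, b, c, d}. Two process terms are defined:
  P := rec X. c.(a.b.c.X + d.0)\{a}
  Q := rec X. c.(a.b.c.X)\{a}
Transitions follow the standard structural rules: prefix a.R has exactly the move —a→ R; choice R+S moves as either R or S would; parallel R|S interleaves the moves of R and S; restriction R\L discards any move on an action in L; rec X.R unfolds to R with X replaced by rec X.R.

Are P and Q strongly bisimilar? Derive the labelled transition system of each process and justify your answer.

LTS(P): 3 reachable states
  p0 = rec X. c.(a.b.c.X + d.0)\{a} | ··c··> p1
  p1 = (a.b.c.(rec X. c.(a.b.c.X + d.0)\{a}) + d.0)\{a} | ··d··> p2
  p2 = 0\{a} | (no moves)
LTS(Q): 2 reachable states
  q0 = rec X. c.(a.b.c.X)\{a} | ··c··> q1
  q1 = (a.b.c.(rec X. c.(a.b.c.X)\{a}))\{a} | (no moves)
Partition-refinement fixed point:
  B0 = {p0}
  B1 = {p1}
  B2 = {p2, q1}
  B3 = {q0}
p0 ∈ B0, q0 ∈ B3 → different blocks

NO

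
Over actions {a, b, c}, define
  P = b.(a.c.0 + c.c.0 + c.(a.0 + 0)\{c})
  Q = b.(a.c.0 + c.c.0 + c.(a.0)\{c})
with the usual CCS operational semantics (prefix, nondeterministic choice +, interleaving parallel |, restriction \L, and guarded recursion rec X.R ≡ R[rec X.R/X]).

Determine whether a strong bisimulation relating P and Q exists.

bisimilar

P's transition system — 6 states:
  p0 = b.(a.c.0 + c.c.0 + c.(a.0 + 0)\{c}) :: —b→ p1
  p1 = a.c.0 + c.c.0 + c.(a.0 + 0)\{c} :: —a→ p2, —c→ p2, —c→ p3
  p2 = c.0 :: —c→ p4
  p3 = (a.0 + 0)\{c} :: —a→ p5
  p4 = 0 :: (no moves)
  p5 = 0\{c} :: (no moves)
Q's transition system — 6 states:
  q0 = b.(a.c.0 + c.c.0 + c.(a.0)\{c}) :: —b→ q1
  q1 = a.c.0 + c.c.0 + c.(a.0)\{c} :: —a→ q2, —c→ q2, —c→ q3
  q2 = c.0 :: —c→ q4
  q3 = (a.0)\{c} :: —a→ q5
  q4 = 0 :: (no moves)
  q5 = 0\{c} :: (no moves)
Coarsest stable partition (strong bisimilarity classes):
  B0 = {p0, q0}
  B1 = {p1, q1}
  B2 = {p2, q2}
  B3 = {p4, p5, q4, q5}
  B4 = {p3, q3}
p0 ∈ B0, q0 ∈ B0 → same block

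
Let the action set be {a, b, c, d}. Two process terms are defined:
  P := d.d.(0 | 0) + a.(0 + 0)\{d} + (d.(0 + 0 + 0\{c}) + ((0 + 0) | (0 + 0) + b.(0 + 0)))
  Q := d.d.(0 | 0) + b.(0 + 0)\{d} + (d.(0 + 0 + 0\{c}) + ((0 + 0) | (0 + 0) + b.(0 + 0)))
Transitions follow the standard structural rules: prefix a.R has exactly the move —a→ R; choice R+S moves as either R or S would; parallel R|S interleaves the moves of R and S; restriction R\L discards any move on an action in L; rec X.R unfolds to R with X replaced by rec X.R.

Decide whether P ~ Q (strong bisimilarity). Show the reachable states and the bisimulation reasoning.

not bisimilar

P's transition system — 6 states:
  m0 = d.d.(0 | 0) + a.(0 + 0)\{d} + (d.(0 + 0 + 0\{c}) + ((0 + 0) | (0 + 0) + b.(0 + 0))) → —a→ m1, —b→ m2, —d→ m3, —d→ m4
  m1 = (0 + 0)\{d} → deadlocked
  m2 = 0 + 0 → deadlocked
  m3 = 0 + 0 + 0\{c} → deadlocked
  m4 = d.(0 | 0) → —d→ m5
  m5 = 0 | 0 → deadlocked
Q's transition system — 6 states:
  n0 = d.d.(0 | 0) + b.(0 + 0)\{d} + (d.(0 + 0 + 0\{c}) + ((0 + 0) | (0 + 0) + b.(0 + 0))) → —b→ n1, —b→ n2, —d→ n3, —d→ n4
  n1 = (0 + 0)\{d} → deadlocked
  n2 = 0 + 0 → deadlocked
  n3 = 0 + 0 + 0\{c} → deadlocked
  n4 = d.(0 | 0) → —d→ n5
  n5 = 0 | 0 → deadlocked
Coarsest stable partition (strong bisimilarity classes):
  B0 = {m0}
  B1 = {m1, m2, m3, m5, n1, n2, n3, n5}
  B2 = {m4, n4}
  B3 = {n0}
m0 ∈ B0, n0 ∈ B3 → different blocks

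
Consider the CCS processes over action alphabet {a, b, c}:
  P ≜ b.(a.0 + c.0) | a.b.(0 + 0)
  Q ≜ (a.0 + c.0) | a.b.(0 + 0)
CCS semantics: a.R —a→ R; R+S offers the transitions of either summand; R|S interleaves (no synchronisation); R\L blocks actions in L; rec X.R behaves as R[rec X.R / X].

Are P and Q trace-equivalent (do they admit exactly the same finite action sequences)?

NO — witness ⟨b⟩

P's transition system — 9 states:
  s0 = b.(a.0 + c.0) | a.b.(0 + 0) has moves =a=> s1, =b=> s2
  s1 = b.(a.0 + c.0) | b.(0 + 0) has moves =b=> s3, =b=> s4
  s2 = (a.0 + c.0) | a.b.(0 + 0) has moves =a=> s3, =a=> s5, =c=> s5
  s3 = (a.0 + c.0) | b.(0 + 0) has moves =a=> s6, =b=> s7, =c=> s6
  s4 = b.(a.0 + c.0) | (0 + 0) has moves =b=> s7
  s5 = 0 | a.b.(0 + 0) has moves =a=> s6
  s6 = 0 | b.(0 + 0) has moves =b=> s8
  s7 = (a.0 + c.0) | (0 + 0) has moves =a=> s8, =c=> s8
  s8 = 0 | (0 + 0) has moves (no moves)
Q's transition system — 6 states:
  t0 = (a.0 + c.0) | a.b.(0 + 0) has moves =a=> t1, =a=> t2, =c=> t2
  t1 = (a.0 + c.0) | b.(0 + 0) has moves =a=> t3, =b=> t4, =c=> t3
  t2 = 0 | a.b.(0 + 0) has moves =a=> t3
  t3 = 0 | b.(0 + 0) has moves =b=> t5
  t4 = (a.0 + c.0) | (0 + 0) has moves =a=> t5, =c=> t5
  t5 = 0 | (0 + 0) has moves (no moves)
Trace ⟨b⟩ through P, begin at {s0}:
  [1] b ⇒ {s2}
  P completes σ.
Trace ⟨b⟩ through Q, begin at {t0}:
  [1] b ⇒ no successor for Q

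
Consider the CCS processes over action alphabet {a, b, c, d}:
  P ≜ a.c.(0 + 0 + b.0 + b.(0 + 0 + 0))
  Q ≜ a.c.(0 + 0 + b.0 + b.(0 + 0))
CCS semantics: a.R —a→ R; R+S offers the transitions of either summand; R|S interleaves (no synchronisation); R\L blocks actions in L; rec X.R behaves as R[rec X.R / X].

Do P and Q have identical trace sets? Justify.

P's transition system — 5 states:
  p0 = a.c.(0 + 0 + b.0 + b.(0 + 0 + 0)) :: ··a··> p1
  p1 = c.(0 + 0 + b.0 + b.(0 + 0 + 0)) :: ··c··> p2
  p2 = 0 + 0 + b.0 + b.(0 + 0 + 0) :: ··b··> p3, ··b··> p4
  p3 = 0 :: ·
  p4 = 0 + 0 + 0 :: ·
Q's transition system — 5 states:
  q0 = a.c.(0 + 0 + b.0 + b.(0 + 0)) :: ··a··> q1
  q1 = c.(0 + 0 + b.0 + b.(0 + 0)) :: ··c··> q2
  q2 = 0 + 0 + b.0 + b.(0 + 0) :: ··b··> q3, ··b··> q4
  q3 = 0 :: ·
  q4 = 0 + 0 :: ·
Coarsest stable partition (strong bisimilarity classes):
  B0 = {p0, q0}
  B1 = {p1, q1}
  B2 = {p2, q2}
  B3 = {p3, p4, q3, q4}
p0 ∈ B0, q0 ∈ B0 → same block
Bisimilar ⇒ trace-equivalent.

traces(P) = traces(Q)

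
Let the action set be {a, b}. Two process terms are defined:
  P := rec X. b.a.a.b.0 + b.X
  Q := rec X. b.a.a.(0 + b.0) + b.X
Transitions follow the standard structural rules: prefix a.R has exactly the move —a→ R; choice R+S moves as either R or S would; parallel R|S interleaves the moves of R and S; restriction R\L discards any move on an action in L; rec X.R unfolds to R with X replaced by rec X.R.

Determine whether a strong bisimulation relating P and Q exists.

P ~ Q

P's transition system — 5 states:
  p0 = rec X. b.a.a.b.0 + b.X → —b→ p0, —b→ p1
  p1 = a.a.b.0 → —a→ p2
  p2 = a.b.0 → —a→ p3
  p3 = b.0 → —b→ p4
  p4 = 0 → (no moves)
Q's transition system — 5 states:
  q0 = rec X. b.a.a.(0 + b.0) + b.X → —b→ q0, —b→ q1
  q1 = a.a.(0 + b.0) → —a→ q2
  q2 = a.(0 + b.0) → —a→ q3
  q3 = 0 + b.0 → —b→ q4
  q4 = 0 → (no moves)
Coarsest stable partition (strong bisimilarity classes):
  B0 = {p0, q0}
  B1 = {p1, q1}
  B2 = {p2, q2}
  B3 = {p3, q3}
  B4 = {p4, q4}
p0 ∈ B0, q0 ∈ B0 → same block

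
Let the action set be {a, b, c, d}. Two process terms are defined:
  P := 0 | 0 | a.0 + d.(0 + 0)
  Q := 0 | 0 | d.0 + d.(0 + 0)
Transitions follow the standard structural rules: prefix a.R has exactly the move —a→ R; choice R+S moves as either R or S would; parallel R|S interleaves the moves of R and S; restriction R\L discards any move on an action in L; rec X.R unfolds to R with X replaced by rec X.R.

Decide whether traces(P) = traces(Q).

LTS(P): 3 reachable states
  m0 = 0 | 0 | a.0 + d.(0 + 0) has moves =a=> m1, =d=> m2
  m1 = 0 | 0 | 0 has moves ·
  m2 = 0 + 0 has moves ·
LTS(Q): 3 reachable states
  n0 = 0 | 0 | d.0 + d.(0 + 0) has moves =d=> n1, =d=> n2
  n1 = 0 + 0 has moves ·
  n2 = 0 | 0 | 0 has moves ·
Executing a from P (initial set {m0}):
  after a @ step 1: {m1}
  — P admits the full trace.
Executing a from Q (initial set {n0}):
  after a @ step 1: ∅ (Q stuck)

traces(P) ≠ traces(Q) — witness ⟨a⟩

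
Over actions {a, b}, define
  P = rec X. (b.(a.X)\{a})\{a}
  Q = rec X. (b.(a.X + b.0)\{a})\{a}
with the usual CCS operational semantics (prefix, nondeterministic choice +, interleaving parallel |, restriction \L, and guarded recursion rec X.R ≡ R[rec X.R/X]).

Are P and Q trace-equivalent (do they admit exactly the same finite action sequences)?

P's transition system — 2 states:
  m0 = rec X. (b.(a.X)\{a})\{a} ⊢ -b-> m1
  m1 = (a.(rec X. (b.(a.X)\{a})\{a}))\{a}\{a} ⊢ ·
Q's transition system — 3 states:
  n0 = rec X. (b.(a.X + b.0)\{a})\{a} ⊢ -b-> n1
  n1 = (a.(rec X. (b.(a.X + b.0)\{a})\{a}) + b.0)\{a}\{a} ⊢ -b-> n2
  n2 = 0\{a}\{a} ⊢ ·
Trace ⟨bb⟩ through Q, begin at {n0}:
  step 1 (b): {n1}
  step 2 (b): {n2}
  ✓ Q
Trace ⟨bb⟩ through P, begin at {m0}:
  step 1 (b): {m1}
  step 2 (b): no successor for P

traces(P) ≠ traces(Q) — witness ⟨bb⟩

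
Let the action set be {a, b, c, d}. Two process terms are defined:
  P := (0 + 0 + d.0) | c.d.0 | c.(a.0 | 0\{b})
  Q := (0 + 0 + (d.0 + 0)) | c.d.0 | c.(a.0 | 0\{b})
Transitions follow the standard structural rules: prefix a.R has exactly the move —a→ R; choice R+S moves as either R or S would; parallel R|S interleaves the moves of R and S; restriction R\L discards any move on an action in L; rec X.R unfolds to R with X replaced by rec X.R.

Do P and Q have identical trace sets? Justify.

trace-equivalent

Reachable graph of P (18 states):
  s0 = (0 + 0 + d.0) | c.d.0 | c.(a.0 | 0\{b}) has moves --c--▸ s1, --c--▸ s2, --d--▸ s3
  s1 = (0 + 0 + d.0) | c.d.0 | (a.0 | 0\{b}) has moves --a--▸ s4, --c--▸ s5, --d--▸ s6
  s2 = (0 + 0 + d.0) | d.0 | c.(a.0 | 0\{b}) has moves --c--▸ s5, --d--▸ s7, --d--▸ s8
  s3 = 0 | c.d.0 | c.(a.0 | 0\{b}) has moves --c--▸ s6, --c--▸ s8
  s4 = (0 + 0 + d.0) | c.d.0 | (0 | 0\{b}) has moves --c--▸ s9, --d--▸ s10
  s5 = (0 + 0 + d.0) | d.0 | (a.0 | 0\{b}) has moves --a--▸ s9, --d--▸ s11, --d--▸ s12
  s6 = 0 | c.d.0 | (a.0 | 0\{b}) has moves --a--▸ s10, --c--▸ s12
  s7 = (0 + 0 + d.0) | 0 | c.(a.0 | 0\{b}) has moves --c--▸ s11, --d--▸ s13
  s8 = 0 | d.0 | c.(a.0 | 0\{b}) has moves --c--▸ s12, --d--▸ s13
  s9 = (0 + 0 + d.0) | d.0 | (0 | 0\{b}) has moves --d--▸ s14, --d--▸ s15
  s10 = 0 | c.d.0 | (0 | 0\{b}) has moves --c--▸ s15
  s11 = (0 + 0 + d.0) | 0 | (a.0 | 0\{b}) has moves --a--▸ s14, --d--▸ s16
  s12 = 0 | d.0 | (a.0 | 0\{b}) has moves --a--▸ s15, --d--▸ s16
  s13 = 0 | 0 | c.(a.0 | 0\{b}) has moves --c--▸ s16
  s14 = (0 + 0 + d.0) | 0 | (0 | 0\{b}) has moves --d--▸ s17
  s15 = 0 | d.0 | (0 | 0\{b}) has moves --d--▸ s17
  s16 = 0 | 0 | (a.0 | 0\{b}) has moves --a--▸ s17
  s17 = 0 | 0 | (0 | 0\{b}) has moves deadlocked
Reachable graph of Q (18 states):
  t0 = (0 + 0 + (d.0 + 0)) | c.d.0 | c.(a.0 | 0\{b}) has moves --c--▸ t1, --c--▸ t2, --d--▸ t3
  t1 = (0 + 0 + (d.0 + 0)) | c.d.0 | (a.0 | 0\{b}) has moves --a--▸ t4, --c--▸ t5, --d--▸ t6
  t2 = (0 + 0 + (d.0 + 0)) | d.0 | c.(a.0 | 0\{b}) has moves --c--▸ t5, --d--▸ t7, --d--▸ t8
  t3 = 0 | c.d.0 | c.(a.0 | 0\{b}) has moves --c--▸ t6, --c--▸ t8
  t4 = (0 + 0 + (d.0 + 0)) | c.d.0 | (0 | 0\{b}) has moves --c--▸ t9, --d--▸ t10
  t5 = (0 + 0 + (d.0 + 0)) | d.0 | (a.0 | 0\{b}) has moves --a--▸ t9, --d--▸ t11, --d--▸ t12
  t6 = 0 | c.d.0 | (a.0 | 0\{b}) has moves --a--▸ t10, --c--▸ t12
  t7 = (0 + 0 + (d.0 + 0)) | 0 | c.(a.0 | 0\{b}) has moves --c--▸ t11, --d--▸ t13
  t8 = 0 | d.0 | c.(a.0 | 0\{b}) has moves --c--▸ t12, --d--▸ t13
  t9 = (0 + 0 + (d.0 + 0)) | d.0 | (0 | 0\{b}) has moves --d--▸ t14, --d--▸ t15
  t10 = 0 | c.d.0 | (0 | 0\{b}) has moves --c--▸ t15
  t11 = (0 + 0 + (d.0 + 0)) | 0 | (a.0 | 0\{b}) has moves --a--▸ t14, --d--▸ t16
  t12 = 0 | d.0 | (a.0 | 0\{b}) has moves --a--▸ t15, --d--▸ t16
  t13 = 0 | 0 | c.(a.0 | 0\{b}) has moves --c--▸ t16
  t14 = (0 + 0 + (d.0 + 0)) | 0 | (0 | 0\{b}) has moves --d--▸ t17
  t15 = 0 | d.0 | (0 | 0\{b}) has moves --d--▸ t17
  t16 = 0 | 0 | (a.0 | 0\{b}) has moves --a--▸ t17
  t17 = 0 | 0 | (0 | 0\{b}) has moves deadlocked
Bisimilarity quotient blocks:
  B0 = {s0, t0}
  B1 = {s1, t1}
  B2 = {s4, t4}
  B3 = {s9, t9}
  B4 = {s14, s15, t14, t15}
  B5 = {s17, t17}
  B6 = {s10, t10}
  B7 = {s5, t5}
  B8 = {s11, s12, t11, t12}
  B9 = {s16, t16}
  B10 = {s6, t6}
  B11 = {s2, t2}
  B12 = {s7, s8, t7, t8}
  B13 = {s13, t13}
  B14 = {s3, t3}
s0 ∈ B0, t0 ∈ B0 → same block
Bisimilar ⇒ trace-equivalent.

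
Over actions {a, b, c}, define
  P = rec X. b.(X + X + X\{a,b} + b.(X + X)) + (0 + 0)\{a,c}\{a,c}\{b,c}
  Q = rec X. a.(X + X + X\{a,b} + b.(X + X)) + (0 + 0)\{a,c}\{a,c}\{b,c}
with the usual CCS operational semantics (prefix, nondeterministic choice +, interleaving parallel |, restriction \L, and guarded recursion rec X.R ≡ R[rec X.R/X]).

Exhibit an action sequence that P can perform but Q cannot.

LTS(P): 3 reachable states
  p0 = rec X. b.(X + X + X\{a,b} + b.(X + X)) + (0 + 0)\{a,c}\{a,c}\{b,c} | -b-> p1
  p1 = (rec X. b.(X + X + X\{a,b} + b.(X + X)) + (0 + 0)\{a,c}\{a,c}\{b,c}) + (rec X. b.(X + X + X\{a,b} + b.(X + X)) + (0 + 0)\{a,c}\{a,c}\{b,c}) + (rec X. b.(X + X + X\{a,b} + b.(X + X)) + (0 + 0)\{a,c}\{a,c}\{b,c})\{a,b} + b.((rec X. b.(X + X + X\{a,b} + b.(X + X)) + (0 + 0)\{a,c}\{a,c}\{b,c}) + (rec X. b.(X + X + X\{a,b} + b.(X + X)) + (0 + 0)\{a,c}\{a,c}\{b,c})) | -b-> p1, -b-> p2
  p2 = (rec X. b.(X + X + X\{a,b} + b.(X + X)) + (0 + 0)\{a,c}\{a,c}\{b,c}) + (rec X. b.(X + X + X\{a,b} + b.(X + X)) + (0 + 0)\{a,c}\{a,c}\{b,c}) | -b-> p1
LTS(Q): 3 reachable states
  q0 = rec X. a.(X + X + X\{a,b} + b.(X + X)) + (0 + 0)\{a,c}\{a,c}\{b,c} | -a-> q1
  q1 = (rec X. a.(X + X + X\{a,b} + b.(X + X)) + (0 + 0)\{a,c}\{a,c}\{b,c}) + (rec X. a.(X + X + X\{a,b} + b.(X + X)) + (0 + 0)\{a,c}\{a,c}\{b,c}) + (rec X. a.(X + X + X\{a,b} + b.(X + X)) + (0 + 0)\{a,c}\{a,c}\{b,c})\{a,b} + b.((rec X. a.(X + X + X\{a,b} + b.(X + X)) + (0 + 0)\{a,c}\{a,c}\{b,c}) + (rec X. a.(X + X + X\{a,b} + b.(X + X)) + (0 + 0)\{a,c}\{a,c}\{b,c})) | -a-> q1, -b-> q2
  q2 = (rec X. a.(X + X + X\{a,b} + b.(X + X)) + (0 + 0)\{a,c}\{a,c}\{b,c}) + (rec X. a.(X + X + X\{a,b} + b.(X + X)) + (0 + 0)\{a,c}\{a,c}\{b,c}) | -a-> q1
Executing b from P (initial set {p0}):
  step 1 (b): {p1}
  ✓ P
Executing b from Q (initial set {q0}):
  step 1 (b): no successor for Q

b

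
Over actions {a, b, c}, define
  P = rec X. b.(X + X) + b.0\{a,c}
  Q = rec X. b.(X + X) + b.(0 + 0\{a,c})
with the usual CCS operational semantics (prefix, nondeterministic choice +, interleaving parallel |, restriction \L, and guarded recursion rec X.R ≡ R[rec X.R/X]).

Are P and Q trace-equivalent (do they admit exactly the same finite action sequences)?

Reachable graph of P (3 states):
  m0 = rec X. b.(X + X) + b.0\{a,c} | -b-> m1, -b-> m2
  m1 = (rec X. b.(X + X) + b.0\{a,c}) + (rec X. b.(X + X) + b.0\{a,c}) | -b-> m1, -b-> m2
  m2 = 0\{a,c} | stopped
Reachable graph of Q (3 states):
  n0 = rec X. b.(X + X) + b.(0 + 0\{a,c}) | -b-> n1, -b-> n2
  n1 = (rec X. b.(X + X) + b.(0 + 0\{a,c})) + (rec X. b.(X + X) + b.(0 + 0\{a,c})) | -b-> n1, -b-> n2
  n2 = 0 + 0\{a,c} | stopped
Bisimilarity quotient blocks:
  B0 = {m0, m1, n0, n1}
  B1 = {m2, n2}
m0 ∈ B0, n0 ∈ B0 → same block
Bisimilar ⇒ trace-equivalent.

traces(P) = traces(Q)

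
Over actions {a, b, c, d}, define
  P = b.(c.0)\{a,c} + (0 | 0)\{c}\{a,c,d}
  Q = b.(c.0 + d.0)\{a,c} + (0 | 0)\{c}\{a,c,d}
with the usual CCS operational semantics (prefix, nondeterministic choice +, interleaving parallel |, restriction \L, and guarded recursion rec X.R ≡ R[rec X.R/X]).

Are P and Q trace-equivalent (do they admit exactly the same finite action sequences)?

traces(P) ≠ traces(Q) — witness ⟨bd⟩

Reachable graph of P (2 states):
  s0 = b.(c.0)\{a,c} + (0 | 0)\{c}\{a,c,d} → --b--▸ s1
  s1 = (c.0)\{a,c} → ∅
Reachable graph of Q (3 states):
  t0 = b.(c.0 + d.0)\{a,c} + (0 | 0)\{c}\{a,c,d} → --b--▸ t1
  t1 = (c.0 + d.0)\{a,c} → --d--▸ t2
  t2 = 0\{a,c} → ∅
Run σ = ⟨bd⟩ on Q: start {t0}
  step 1 (b): {t1}
  step 2 (d): {t2}
  Q completes σ.
Run σ = ⟨bd⟩ on P: start {s0}
  step 1 (b): {s1}
  step 2 (d): ∅  — P cannot continue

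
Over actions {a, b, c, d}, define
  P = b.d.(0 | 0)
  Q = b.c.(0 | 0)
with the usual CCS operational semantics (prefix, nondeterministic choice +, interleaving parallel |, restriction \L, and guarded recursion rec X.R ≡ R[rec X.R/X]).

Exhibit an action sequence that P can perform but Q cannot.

bd

Reachable graph of P (3 states):
  p0 = b.d.(0 | 0) → ··b··> p1
  p1 = d.(0 | 0) → ··d··> p2
  p2 = 0 | 0 → (no moves)
Reachable graph of Q (3 states):
  q0 = b.c.(0 | 0) → ··b··> q1
  q1 = c.(0 | 0) → ··c··> q2
  q2 = 0 | 0 → (no moves)
Run σ = ⟨bd⟩ on P: start {p0}
  [1] b ⇒ {p1}
  [2] d ⇒ {p2}
  P completes σ.
Run σ = ⟨bd⟩ on Q: start {q0}
  [1] b ⇒ {q1}
  [2] d ⇒ no successor for Q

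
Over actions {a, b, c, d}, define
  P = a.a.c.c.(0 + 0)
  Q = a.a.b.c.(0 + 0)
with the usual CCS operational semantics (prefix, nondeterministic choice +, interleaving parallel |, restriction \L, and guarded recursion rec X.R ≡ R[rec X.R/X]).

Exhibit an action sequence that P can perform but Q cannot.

aac

Reachable graph of P (5 states):
  p0 = a.a.c.c.(0 + 0) :: ··a··> p1
  p1 = a.c.c.(0 + 0) :: ··a··> p2
  p2 = c.c.(0 + 0) :: ··c··> p3
  p3 = c.(0 + 0) :: ··c··> p4
  p4 = 0 + 0 :: (no moves)
Reachable graph of Q (5 states):
  q0 = a.a.b.c.(0 + 0) :: ··a··> q1
  q1 = a.b.c.(0 + 0) :: ··a··> q2
  q2 = b.c.(0 + 0) :: ··b··> q3
  q3 = c.(0 + 0) :: ··c··> q4
  q4 = 0 + 0 :: (no moves)
Run σ = ⟨aac⟩ on P: start {p0}
  step 1 (a): {p1}
  step 2 (a): {p2}
  step 3 (c): {p3}
  — P admits the full trace.
Run σ = ⟨aac⟩ on Q: start {q0}
  step 1 (a): {q1}
  step 2 (a): {q2}
  step 3 (c): ∅ (Q stuck)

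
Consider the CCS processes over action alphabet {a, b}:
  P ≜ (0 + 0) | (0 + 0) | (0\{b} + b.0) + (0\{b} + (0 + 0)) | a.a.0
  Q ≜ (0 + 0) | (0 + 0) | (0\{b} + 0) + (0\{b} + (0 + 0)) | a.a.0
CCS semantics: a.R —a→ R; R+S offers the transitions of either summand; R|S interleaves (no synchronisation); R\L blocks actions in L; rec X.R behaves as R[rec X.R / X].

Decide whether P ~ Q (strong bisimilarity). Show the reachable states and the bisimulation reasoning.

LTS(P): 4 reachable states
  m0 = (0 + 0) | (0 + 0) | (0\{b} + b.0) + (0\{b} + (0 + 0)) | a.a.0 ⊢ --a--▸ m1, --b--▸ m2
  m1 = (0\{b} + (0 + 0)) | a.0 ⊢ --a--▸ m3
  m2 = (0 + 0) | (0 + 0) | 0 ⊢ ∅
  m3 = (0\{b} + (0 + 0)) | 0 ⊢ ∅
LTS(Q): 3 reachable states
  n0 = (0 + 0) | (0 + 0) | (0\{b} + 0) + (0\{b} + (0 + 0)) | a.a.0 ⊢ --a--▸ n1
  n1 = (0\{b} + (0 + 0)) | a.0 ⊢ --a--▸ n2
  n2 = (0\{b} + (0 + 0)) | 0 ⊢ ∅
Coarsest stable partition (strong bisimilarity classes):
  B0 = {m0}
  B1 = {m2, m3, n2}
  B2 = {m1, n1}
  B3 = {n0}
m0 ∈ B0, n0 ∈ B3 → different blocks

P ≁ Q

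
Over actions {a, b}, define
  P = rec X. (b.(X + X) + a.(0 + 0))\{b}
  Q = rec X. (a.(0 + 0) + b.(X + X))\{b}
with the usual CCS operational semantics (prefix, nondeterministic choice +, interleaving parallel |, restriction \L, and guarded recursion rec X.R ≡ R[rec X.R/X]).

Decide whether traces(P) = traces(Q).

trace-equivalent

LTS(P): 2 reachable states
  s0 = rec X. (b.(X + X) + a.(0 + 0))\{b} :: --a--▸ s1
  s1 = (0 + 0)\{b} :: deadlocked
LTS(Q): 2 reachable states
  t0 = rec X. (a.(0 + 0) + b.(X + X))\{b} :: --a--▸ t1
  t1 = (0 + 0)\{b} :: deadlocked
Coarsest stable partition (strong bisimilarity classes):
  B0 = {s0, t0}
  B1 = {s1, t1}
s0 ∈ B0, t0 ∈ B0 → same block
Bisimilar ⇒ trace-equivalent.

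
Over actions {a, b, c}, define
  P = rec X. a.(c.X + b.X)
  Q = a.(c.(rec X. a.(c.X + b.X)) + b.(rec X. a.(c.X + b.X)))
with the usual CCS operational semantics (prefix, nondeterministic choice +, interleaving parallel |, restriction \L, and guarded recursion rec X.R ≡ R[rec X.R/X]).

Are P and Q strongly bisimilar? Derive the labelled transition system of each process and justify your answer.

bisimilar

P's transition system — 2 states:
  s0 = rec X. a.(c.X + b.X) :: --a--▸ s1
  s1 = c.(rec X. a.(c.X + b.X)) + b.(rec X. a.(c.X + b.X)) :: --b--▸ s0, --c--▸ s0
Q's transition system — 3 states:
  t0 = a.(c.(rec X. a.(c.X + b.X)) + b.(rec X. a.(c.X + b.X))) :: --a--▸ t1
  t1 = c.(rec X. a.(c.X + b.X)) + b.(rec X. a.(c.X + b.X)) :: --b--▸ t2, --c--▸ t2
  t2 = rec X. a.(c.X + b.X) :: --a--▸ t1
Partition-refinement fixed point:
  B0 = {s0, t0, t2}
  B1 = {s1, t1}
s0 ∈ B0, t0 ∈ B0 → same block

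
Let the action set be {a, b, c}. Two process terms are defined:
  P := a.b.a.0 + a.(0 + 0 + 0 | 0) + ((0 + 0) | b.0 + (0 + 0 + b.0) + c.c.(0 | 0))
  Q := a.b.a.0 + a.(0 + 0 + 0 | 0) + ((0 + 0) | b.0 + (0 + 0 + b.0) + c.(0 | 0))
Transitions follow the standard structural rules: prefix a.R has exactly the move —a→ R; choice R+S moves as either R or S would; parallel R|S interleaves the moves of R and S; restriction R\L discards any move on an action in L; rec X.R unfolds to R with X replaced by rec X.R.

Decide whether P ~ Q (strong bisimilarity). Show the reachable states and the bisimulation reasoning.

not bisimilar

LTS(P): 8 reachable states
  m0 = a.b.a.0 + a.(0 + 0 + 0 | 0) + ((0 + 0) | b.0 + (0 + 0 + b.0) + c.c.(0 | 0)) → -a-> m1, -a-> m2, -b-> m3, -b-> m4, -c-> m5
  m1 = 0 + 0 + 0 | 0 → ∅
  m2 = b.a.0 → -b-> m6
  m3 = (0 + 0) | 0 → ∅
  m4 = 0 → ∅
  m5 = c.(0 | 0) → -c-> m7
  m6 = a.0 → -a-> m4
  m7 = 0 | 0 → ∅
LTS(Q): 7 reachable states
  n0 = a.b.a.0 + a.(0 + 0 + 0 | 0) + ((0 + 0) | b.0 + (0 + 0 + b.0) + c.(0 | 0)) → -a-> n1, -a-> n2, -b-> n3, -b-> n4, -c-> n5
  n1 = 0 + 0 + 0 | 0 → ∅
  n2 = b.a.0 → -b-> n6
  n3 = (0 + 0) | 0 → ∅
  n4 = 0 → ∅
  n5 = 0 | 0 → ∅
  n6 = a.0 → -a-> n4
Partition-refinement fixed point:
  B0 = {m0}
  B1 = {m2, n2}
  B2 = {m6, n6}
  B3 = {m1, m3, m4, m7, n1, n3, n4, n5}
  B4 = {m5}
  B5 = {n0}
m0 ∈ B0, n0 ∈ B5 → different blocks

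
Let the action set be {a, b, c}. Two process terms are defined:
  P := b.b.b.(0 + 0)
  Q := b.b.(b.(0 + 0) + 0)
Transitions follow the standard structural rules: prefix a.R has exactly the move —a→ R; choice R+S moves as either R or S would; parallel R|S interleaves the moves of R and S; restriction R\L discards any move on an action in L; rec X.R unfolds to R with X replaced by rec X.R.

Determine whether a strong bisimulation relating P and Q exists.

YES

P's transition system — 4 states:
  s0 = b.b.b.(0 + 0) → -b-> s1
  s1 = b.b.(0 + 0) → -b-> s2
  s2 = b.(0 + 0) → -b-> s3
  s3 = 0 + 0 → (no moves)
Q's transition system — 4 states:
  t0 = b.b.(b.(0 + 0) + 0) → -b-> t1
  t1 = b.(b.(0 + 0) + 0) → -b-> t2
  t2 = b.(0 + 0) + 0 → -b-> t3
  t3 = 0 + 0 → (no moves)
Bisimilarity quotient blocks:
  B0 = {s0, t0}
  B1 = {s1, t1}
  B2 = {s2, t2}
  B3 = {s3, t3}
s0 ∈ B0, t0 ∈ B0 → same block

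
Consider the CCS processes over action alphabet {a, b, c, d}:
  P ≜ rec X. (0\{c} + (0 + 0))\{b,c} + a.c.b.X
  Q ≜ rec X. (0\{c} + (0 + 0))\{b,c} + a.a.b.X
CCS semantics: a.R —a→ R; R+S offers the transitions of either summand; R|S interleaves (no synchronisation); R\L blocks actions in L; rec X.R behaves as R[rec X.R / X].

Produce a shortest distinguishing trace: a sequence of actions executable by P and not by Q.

LTS(P): 3 reachable states
  m0 = rec X. (0\{c} + (0 + 0))\{b,c} + a.c.b.X :: --a--▸ m1
  m1 = c.b.(rec X. (0\{c} + (0 + 0))\{b,c} + a.c.b.X) :: --c--▸ m2
  m2 = b.(rec X. (0\{c} + (0 + 0))\{b,c} + a.c.b.X) :: --b--▸ m0
LTS(Q): 3 reachable states
  n0 = rec X. (0\{c} + (0 + 0))\{b,c} + a.a.b.X :: --a--▸ n1
  n1 = a.b.(rec X. (0\{c} + (0 + 0))\{b,c} + a.a.b.X) :: --a--▸ n2
  n2 = b.(rec X. (0\{c} + (0 + 0))\{b,c} + a.a.b.X) :: --b--▸ n0
Run σ = ⟨ac⟩ on P: start {m0}
  step 1 (a): {m1}
  step 2 (c): {m2}
  P completes σ.
Run σ = ⟨ac⟩ on Q: start {n0}
  step 1 (a): {n1}
  step 2 (c): no successor for Q

ac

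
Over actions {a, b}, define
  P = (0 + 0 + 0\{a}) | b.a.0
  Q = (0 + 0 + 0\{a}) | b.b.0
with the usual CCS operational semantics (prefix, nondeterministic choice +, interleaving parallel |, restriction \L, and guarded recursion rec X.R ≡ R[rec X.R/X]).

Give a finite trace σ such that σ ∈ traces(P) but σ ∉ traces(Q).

ba

P's transition system — 3 states:
  u0 = (0 + 0 + 0\{a}) | b.a.0 ⊢ —b→ u1
  u1 = (0 + 0 + 0\{a}) | a.0 ⊢ —a→ u2
  u2 = (0 + 0 + 0\{a}) | 0 ⊢ deadlocked
Q's transition system — 3 states:
  v0 = (0 + 0 + 0\{a}) | b.b.0 ⊢ —b→ v1
  v1 = (0 + 0 + 0\{a}) | b.0 ⊢ —b→ v2
  v2 = (0 + 0 + 0\{a}) | 0 ⊢ deadlocked
Executing ba from P (initial set {u0}):
  step 1 (b): {u1}
  step 2 (a): {u2}
  — P admits the full trace.
Executing ba from Q (initial set {v0}):
  step 1 (b): {v1}
  step 2 (a): ∅  — Q cannot continue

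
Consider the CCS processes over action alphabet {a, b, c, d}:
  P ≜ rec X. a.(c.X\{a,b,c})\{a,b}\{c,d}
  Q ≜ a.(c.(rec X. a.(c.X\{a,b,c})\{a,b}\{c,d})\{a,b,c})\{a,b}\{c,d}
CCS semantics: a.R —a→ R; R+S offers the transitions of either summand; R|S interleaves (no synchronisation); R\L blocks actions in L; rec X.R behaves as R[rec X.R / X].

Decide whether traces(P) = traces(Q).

traces(P) = traces(Q)

P's transition system — 2 states:
  u0 = rec X. a.(c.X\{a,b,c})\{a,b}\{c,d} has moves -a-> u1
  u1 = (c.(rec X. a.(c.X\{a,b,c})\{a,b}\{c,d})\{a,b,c})\{a,b}\{c,d} has moves (no moves)
Q's transition system — 2 states:
  v0 = a.(c.(rec X. a.(c.X\{a,b,c})\{a,b}\{c,d})\{a,b,c})\{a,b}\{c,d} has moves -a-> v1
  v1 = (c.(rec X. a.(c.X\{a,b,c})\{a,b}\{c,d})\{a,b,c})\{a,b}\{c,d} has moves (no moves)
Partition-refinement fixed point:
  B0 = {u0, v0}
  B1 = {u1, v1}
u0 ∈ B0, v0 ∈ B0 → same block
Bisimilar ⇒ trace-equivalent.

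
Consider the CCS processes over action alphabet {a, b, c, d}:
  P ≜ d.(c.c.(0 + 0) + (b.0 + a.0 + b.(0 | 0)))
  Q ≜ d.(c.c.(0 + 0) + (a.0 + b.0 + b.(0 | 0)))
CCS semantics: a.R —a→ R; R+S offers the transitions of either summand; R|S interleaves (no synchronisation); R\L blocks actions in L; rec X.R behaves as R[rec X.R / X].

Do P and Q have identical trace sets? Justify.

trace-equivalent

P's transition system — 6 states:
  s0 = d.(c.c.(0 + 0) + (b.0 + a.0 + b.(0 | 0))) ⊢ -d-> s1
  s1 = c.c.(0 + 0) + (b.0 + a.0 + b.(0 | 0)) ⊢ -a-> s2, -b-> s2, -b-> s3, -c-> s4
  s2 = 0 ⊢ stopped
  s3 = 0 | 0 ⊢ stopped
  s4 = c.(0 + 0) ⊢ -c-> s5
  s5 = 0 + 0 ⊢ stopped
Q's transition system — 6 states:
  t0 = d.(c.c.(0 + 0) + (a.0 + b.0 + b.(0 | 0))) ⊢ -d-> t1
  t1 = c.c.(0 + 0) + (a.0 + b.0 + b.(0 | 0)) ⊢ -a-> t2, -b-> t2, -b-> t3, -c-> t4
  t2 = 0 ⊢ stopped
  t3 = 0 | 0 ⊢ stopped
  t4 = c.(0 + 0) ⊢ -c-> t5
  t5 = 0 + 0 ⊢ stopped
Bisimilarity quotient blocks:
  B0 = {s0, t0}
  B1 = {s1, t1}
  B2 = {s2, s3, s5, t2, t3, t5}
  B3 = {s4, t4}
s0 ∈ B0, t0 ∈ B0 → same block
Bisimilar ⇒ trace-equivalent.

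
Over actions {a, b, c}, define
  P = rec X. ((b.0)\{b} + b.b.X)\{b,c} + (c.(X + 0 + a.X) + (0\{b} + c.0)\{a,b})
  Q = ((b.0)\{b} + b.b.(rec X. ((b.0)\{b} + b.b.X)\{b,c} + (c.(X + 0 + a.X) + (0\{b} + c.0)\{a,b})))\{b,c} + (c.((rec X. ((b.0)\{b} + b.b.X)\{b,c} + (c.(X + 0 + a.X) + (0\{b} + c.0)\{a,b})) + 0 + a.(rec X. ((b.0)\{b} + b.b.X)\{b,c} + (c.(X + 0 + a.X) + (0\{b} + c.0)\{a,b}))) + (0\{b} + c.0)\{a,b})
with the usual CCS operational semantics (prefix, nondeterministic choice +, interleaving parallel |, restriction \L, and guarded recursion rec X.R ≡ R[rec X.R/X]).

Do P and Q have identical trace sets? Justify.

YES

P's transition system — 3 states:
  m0 = rec X. ((b.0)\{b} + b.b.X)\{b,c} + (c.(X + 0 + a.X) + (0\{b} + c.0)\{a,b}) has moves =c=> m1, =c=> m2
  m1 = (rec X. ((b.0)\{b} + b.b.X)\{b,c} + (c.(X + 0 + a.X) + (0\{b} + c.0)\{a,b})) + 0 + a.(rec X. ((b.0)\{b} + b.b.X)\{b,c} + (c.(X + 0 + a.X) + (0\{b} + c.0)\{a,b})) has moves =a=> m0, =c=> m1, =c=> m2
  m2 = 0\{a,b} has moves ·
Q's transition system — 4 states:
  n0 = ((b.0)\{b} + b.b.(rec X. ((b.0)\{b} + b.b.X)\{b,c} + (c.(X + 0 + a.X) + (0\{b} + c.0)\{a,b})))\{b,c} + (c.((rec X. ((b.0)\{b} + b.b.X)\{b,c} + (c.(X + 0 + a.X) + (0\{b} + c.0)\{a,b})) + 0 + a.(rec X. ((b.0)\{b} + b.b.X)\{b,c} + (c.(X + 0 + a.X) + (0\{b} + c.0)\{a,b}))) + (0\{b} + c.0)\{a,b}) has moves =c=> n1, =c=> n2
  n1 = (rec X. ((b.0)\{b} + b.b.X)\{b,c} + (c.(X + 0 + a.X) + (0\{b} + c.0)\{a,b})) + 0 + a.(rec X. ((b.0)\{b} + b.b.X)\{b,c} + (c.(X + 0 + a.X) + (0\{b} + c.0)\{a,b})) has moves =a=> n3, =c=> n1, =c=> n2
  n2 = 0\{a,b} has moves ·
  n3 = rec X. ((b.0)\{b} + b.b.X)\{b,c} + (c.(X + 0 + a.X) + (0\{b} + c.0)\{a,b}) has moves =c=> n1, =c=> n2
Coarsest stable partition (strong bisimilarity classes):
  B0 = {m0, n0, n3}
  B1 = {m1, n1}
  B2 = {m2, n2}
m0 ∈ B0, n0 ∈ B0 → same block
Bisimilar ⇒ trace-equivalent.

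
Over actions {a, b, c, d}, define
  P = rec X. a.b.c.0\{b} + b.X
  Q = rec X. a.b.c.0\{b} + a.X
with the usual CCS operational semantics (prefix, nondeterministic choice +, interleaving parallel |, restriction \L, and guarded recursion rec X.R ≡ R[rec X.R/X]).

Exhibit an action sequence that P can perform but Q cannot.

Reachable graph of P (4 states):
  s0 = rec X. a.b.c.0\{b} + b.X :: --a--▸ s1, --b--▸ s0
  s1 = b.c.0\{b} :: --b--▸ s2
  s2 = c.0\{b} :: --c--▸ s3
  s3 = 0\{b} :: (no moves)
Reachable graph of Q (4 states):
  t0 = rec X. a.b.c.0\{b} + a.X :: --a--▸ t0, --a--▸ t1
  t1 = b.c.0\{b} :: --b--▸ t2
  t2 = c.0\{b} :: --c--▸ t3
  t3 = 0\{b} :: (no moves)
Run σ = ⟨b⟩ on P: start {s0}
  step 1 (b): {s0}
  P completes σ.
Run σ = ⟨b⟩ on Q: start {t0}
  step 1 (b): ∅ (Q stuck)

b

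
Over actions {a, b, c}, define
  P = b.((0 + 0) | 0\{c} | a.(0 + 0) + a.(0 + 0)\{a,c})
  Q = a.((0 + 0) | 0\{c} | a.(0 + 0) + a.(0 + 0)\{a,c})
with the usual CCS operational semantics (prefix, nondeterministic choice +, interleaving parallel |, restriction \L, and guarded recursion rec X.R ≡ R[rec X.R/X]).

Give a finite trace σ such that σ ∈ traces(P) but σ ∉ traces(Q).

b

LTS(P): 4 reachable states
  m0 = b.((0 + 0) | 0\{c} | a.(0 + 0) + a.(0 + 0)\{a,c}) → -b-> m1
  m1 = (0 + 0) | 0\{c} | a.(0 + 0) + a.(0 + 0)\{a,c} → -a-> m2, -a-> m3
  m2 = (0 + 0) | 0\{c} | (0 + 0) → deadlocked
  m3 = (0 + 0)\{a,c} → deadlocked
LTS(Q): 4 reachable states
  n0 = a.((0 + 0) | 0\{c} | a.(0 + 0) + a.(0 + 0)\{a,c}) → -a-> n1
  n1 = (0 + 0) | 0\{c} | a.(0 + 0) + a.(0 + 0)\{a,c} → -a-> n2, -a-> n3
  n2 = (0 + 0) | 0\{c} | (0 + 0) → deadlocked
  n3 = (0 + 0)\{a,c} → deadlocked
Trace ⟨b⟩ through P, begin at {m0}:
  [1] b ⇒ {m1}
  ✓ P
Trace ⟨b⟩ through Q, begin at {n0}:
  [1] b ⇒ no successor for Q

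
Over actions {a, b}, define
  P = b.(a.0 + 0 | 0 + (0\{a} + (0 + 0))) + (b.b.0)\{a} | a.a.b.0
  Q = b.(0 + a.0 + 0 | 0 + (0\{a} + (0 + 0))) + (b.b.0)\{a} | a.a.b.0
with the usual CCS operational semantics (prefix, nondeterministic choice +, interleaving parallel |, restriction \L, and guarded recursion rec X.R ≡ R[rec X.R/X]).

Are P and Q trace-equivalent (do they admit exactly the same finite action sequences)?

Reachable graph of P (14 states):
  p0 = b.(a.0 + 0 | 0 + (0\{a} + (0 + 0))) + (b.b.0)\{a} | a.a.b.0 ⊢ -a-> p1, -b-> p2, -b-> p3
  p1 = (b.b.0)\{a} | a.b.0 ⊢ -a-> p4, -b-> p5
  p2 = (b.0)\{a} | a.a.b.0 ⊢ -a-> p5, -b-> p6
  p3 = a.0 + 0 | 0 + (0\{a} + (0 + 0)) ⊢ -a-> p7
  p4 = (b.b.0)\{a} | b.0 ⊢ -b-> p8, -b-> p9
  p5 = (b.0)\{a} | a.b.0 ⊢ -a-> p8, -b-> p10
  p6 = 0\{a} | a.a.b.0 ⊢ -a-> p10
  p7 = 0 ⊢ deadlocked
  p8 = (b.0)\{a} | b.0 ⊢ -b-> p11, -b-> p12
  p9 = (b.b.0)\{a} | 0 ⊢ -b-> p11
  p10 = 0\{a} | a.b.0 ⊢ -a-> p12
  p11 = (b.0)\{a} | 0 ⊢ -b-> p13
  p12 = 0\{a} | b.0 ⊢ -b-> p13
  p13 = 0\{a} | 0 ⊢ deadlocked
Reachable graph of Q (14 states):
  q0 = b.(0 + a.0 + 0 | 0 + (0\{a} + (0 + 0))) + (b.b.0)\{a} | a.a.b.0 ⊢ -a-> q1, -b-> q2, -b-> q3
  q1 = (b.b.0)\{a} | a.b.0 ⊢ -a-> q4, -b-> q5
  q2 = (b.0)\{a} | a.a.b.0 ⊢ -a-> q5, -b-> q6
  q3 = 0 + a.0 + 0 | 0 + (0\{a} + (0 + 0)) ⊢ -a-> q7
  q4 = (b.b.0)\{a} | b.0 ⊢ -b-> q8, -b-> q9
  q5 = (b.0)\{a} | a.b.0 ⊢ -a-> q8, -b-> q10
  q6 = 0\{a} | a.a.b.0 ⊢ -a-> q10
  q7 = 0 ⊢ deadlocked
  q8 = (b.0)\{a} | b.0 ⊢ -b-> q11, -b-> q12
  q9 = (b.b.0)\{a} | 0 ⊢ -b-> q11
  q10 = 0\{a} | a.b.0 ⊢ -a-> q12
  q11 = (b.0)\{a} | 0 ⊢ -b-> q13
  q12 = 0\{a} | b.0 ⊢ -b-> q13
  q13 = 0\{a} | 0 ⊢ deadlocked
Coarsest stable partition (strong bisimilarity classes):
  B0 = {p0, q0}
  B1 = {p3, q3}
  B2 = {p13, p7, q13, q7}
  B3 = {p1, q1}
  B4 = {p5, q5}
  B5 = {p8, p9, q8, q9}
  B6 = {p11, p12, q11, q12}
  B7 = {p10, q10}
  B8 = {p4, q4}
  B9 = {p2, q2}
  B10 = {p6, q6}
p0 ∈ B0, q0 ∈ B0 → same block
Bisimilar ⇒ trace-equivalent.

YES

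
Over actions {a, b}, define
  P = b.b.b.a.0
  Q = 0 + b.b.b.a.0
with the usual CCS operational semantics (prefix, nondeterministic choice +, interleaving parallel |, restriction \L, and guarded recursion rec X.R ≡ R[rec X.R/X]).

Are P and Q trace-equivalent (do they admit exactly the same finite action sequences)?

P's transition system — 5 states:
  u0 = b.b.b.a.0 has moves -b-> u1
  u1 = b.b.a.0 has moves -b-> u2
  u2 = b.a.0 has moves -b-> u3
  u3 = a.0 has moves -a-> u4
  u4 = 0 has moves (no moves)
Q's transition system — 5 states:
  v0 = 0 + b.b.b.a.0 has moves -b-> v1
  v1 = b.b.a.0 has moves -b-> v2
  v2 = b.a.0 has moves -b-> v3
  v3 = a.0 has moves -a-> v4
  v4 = 0 has moves (no moves)
Coarsest stable partition (strong bisimilarity classes):
  B0 = {u0, v0}
  B1 = {u1, v1}
  B2 = {u2, v2}
  B3 = {u3, v3}
  B4 = {u4, v4}
u0 ∈ B0, v0 ∈ B0 → same block
Bisimilar ⇒ trace-equivalent.

YES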